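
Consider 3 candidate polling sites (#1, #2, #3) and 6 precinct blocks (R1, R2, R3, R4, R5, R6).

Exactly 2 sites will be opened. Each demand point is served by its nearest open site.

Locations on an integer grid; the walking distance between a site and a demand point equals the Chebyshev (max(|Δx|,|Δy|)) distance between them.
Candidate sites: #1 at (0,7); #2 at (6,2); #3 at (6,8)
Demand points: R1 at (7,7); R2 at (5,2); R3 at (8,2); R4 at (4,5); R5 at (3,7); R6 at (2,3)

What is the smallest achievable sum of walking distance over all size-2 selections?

Open {#2, #3}.
  R1→#3 1, R2→#2 1, R3→#2 2, R4→#2 3, R5→#3 3, R6→#2 4  ⇒ total 14.
Compare {#1, #2}: total 18.
Compare {#1, #3}: total 22.

14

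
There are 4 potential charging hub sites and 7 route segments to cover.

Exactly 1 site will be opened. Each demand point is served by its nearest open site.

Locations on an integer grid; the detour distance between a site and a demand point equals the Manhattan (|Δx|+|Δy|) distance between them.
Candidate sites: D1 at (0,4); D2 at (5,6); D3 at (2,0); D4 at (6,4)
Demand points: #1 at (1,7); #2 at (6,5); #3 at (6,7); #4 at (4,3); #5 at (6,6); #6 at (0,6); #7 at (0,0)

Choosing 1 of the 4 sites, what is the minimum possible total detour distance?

30

Open {D2}.
  #1→D2 5, #2→D2 2, #3→D2 2, #4→D2 4, #5→D2 1, #6→D2 5, #7→D2 11  ⇒ total 30.
Compare {D4}: total 35.
Compare {D1}: total 39.
No size-1 selection does better; minimum is 30.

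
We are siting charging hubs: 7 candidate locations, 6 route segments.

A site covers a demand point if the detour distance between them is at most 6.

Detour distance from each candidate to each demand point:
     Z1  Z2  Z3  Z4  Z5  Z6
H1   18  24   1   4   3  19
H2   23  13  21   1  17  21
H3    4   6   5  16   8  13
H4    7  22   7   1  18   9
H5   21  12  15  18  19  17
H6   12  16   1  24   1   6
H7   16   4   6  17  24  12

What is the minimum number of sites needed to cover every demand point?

3

Coverage sets (demand points within 6 of each site):
  H1: {Z3, Z4, Z5}
  H2: {Z4}
  H3: {Z1, Z2, Z3}
  H4: {Z4}
  H5: {}
  H6: {Z3, Z5, Z6}
  H7: {Z2, Z3}
No 2 sites suffice: every size-2 union leaves at least one demand point uncovered.
But {H1, H3, H6} covers everything, so the minimum is 3.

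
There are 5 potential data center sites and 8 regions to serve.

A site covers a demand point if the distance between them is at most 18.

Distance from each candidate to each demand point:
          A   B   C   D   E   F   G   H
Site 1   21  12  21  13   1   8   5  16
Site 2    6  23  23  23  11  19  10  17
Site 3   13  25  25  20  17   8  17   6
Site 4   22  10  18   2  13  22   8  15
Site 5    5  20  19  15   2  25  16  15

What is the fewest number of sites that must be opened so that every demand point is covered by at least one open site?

Coverage sets (demand points within 18 of each site):
  Site 1: {B, D, E, F, G, H}
  Site 2: {A, E, G, H}
  Site 3: {A, E, F, G, H}
  Site 4: {B, C, D, E, G, H}
  Site 5: {A, D, E, G, H}
No single site covers all 8 demand points.
But {Site 3, Site 4} covers everything, so the minimum is 2.

2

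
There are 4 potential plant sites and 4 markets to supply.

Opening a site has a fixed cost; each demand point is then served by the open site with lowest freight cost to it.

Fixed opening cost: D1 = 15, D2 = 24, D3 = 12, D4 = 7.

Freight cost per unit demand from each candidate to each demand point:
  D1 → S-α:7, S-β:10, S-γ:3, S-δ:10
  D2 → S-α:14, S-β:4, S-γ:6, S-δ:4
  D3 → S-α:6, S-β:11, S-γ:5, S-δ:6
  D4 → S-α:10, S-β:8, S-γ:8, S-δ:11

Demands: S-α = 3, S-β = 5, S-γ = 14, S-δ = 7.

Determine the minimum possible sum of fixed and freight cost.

Open {D1, D2}: assign each demand point to its cheapest open site.
  S-α→D1 3×7=21, S-β→D2 5×4=20, S-γ→D1 14×3=42, S-δ→D2 7×4=28
  freight cost 111, fixed 39 → total 150.
Compare {D1, D2, D4}: freight cost 111 + fixed 46 = 157.
Compare {D1, D2, D3}: freight cost 108 + fixed 51 = 159.
Compare {D1, D2, D3, D4}: freight cost 108 + fixed 58 = 166.
All other subsets cost ≥ 157. Minimum total cost: 150.

150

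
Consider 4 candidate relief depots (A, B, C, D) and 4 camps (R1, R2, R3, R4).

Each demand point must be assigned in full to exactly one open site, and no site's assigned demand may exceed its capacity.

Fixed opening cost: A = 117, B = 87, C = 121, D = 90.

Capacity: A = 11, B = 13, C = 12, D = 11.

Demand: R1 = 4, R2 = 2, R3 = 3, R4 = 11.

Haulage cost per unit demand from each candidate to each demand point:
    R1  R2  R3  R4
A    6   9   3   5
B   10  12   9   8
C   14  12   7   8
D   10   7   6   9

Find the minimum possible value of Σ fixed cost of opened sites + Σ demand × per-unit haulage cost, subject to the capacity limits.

Open {A, D}; cheapest assignment that respects the capacities:
  A (cap 11, load 11): R4 — cost 11×5 = 55
  D (cap 11, load 9): R1, R2, R3 — cost 4×10 + 2×7 + 3×6 = 72
  Shipping 127, fixed 207 → total 334.
  Any other capacity-feasible assignment to {A, D} ships for at least 127.
Compare {B, D}: its best feasible assignment gives total 337.
Compare {A, B}: its best feasible assignment gives total 343.
Every other set of open sites that can feasibly serve all demand totals ≥ 337 even under its best assignment. Minimum: 334.

334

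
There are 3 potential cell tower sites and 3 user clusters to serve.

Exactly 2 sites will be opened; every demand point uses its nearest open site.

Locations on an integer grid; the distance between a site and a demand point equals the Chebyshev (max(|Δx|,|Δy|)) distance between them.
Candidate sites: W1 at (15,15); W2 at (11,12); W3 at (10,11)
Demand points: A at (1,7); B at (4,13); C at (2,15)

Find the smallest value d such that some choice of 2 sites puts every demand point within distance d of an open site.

Open {W1, W3}.
  Farthest demand point is A at distance 9 (to W3); all others are ≤ 9.
With {W2, W3} the worst case is 9.
With {W1, W2} the worst case is 10.
No size-2 selection achieves below 9.

9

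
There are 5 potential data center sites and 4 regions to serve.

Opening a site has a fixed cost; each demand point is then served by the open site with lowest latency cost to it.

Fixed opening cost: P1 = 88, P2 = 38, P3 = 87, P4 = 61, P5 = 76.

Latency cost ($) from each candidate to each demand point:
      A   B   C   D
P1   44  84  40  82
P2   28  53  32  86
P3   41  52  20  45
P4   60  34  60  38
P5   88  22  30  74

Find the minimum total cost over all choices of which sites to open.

Open {P2, P4}: assign each demand point to its cheapest open site.
  A→P2 28, B→P4 34, C→P2 32, D→P4 38
  latency cost 132, fixed 99 → total 231.
Compare {P2}: latency cost 199 + fixed 38 = 237.
Compare {P3}: latency cost 158 + fixed 87 = 245.
Compare {P4}: latency cost 192 + fixed 61 = 253.
All other subsets cost ≥ 237. Minimum total cost: 231.

231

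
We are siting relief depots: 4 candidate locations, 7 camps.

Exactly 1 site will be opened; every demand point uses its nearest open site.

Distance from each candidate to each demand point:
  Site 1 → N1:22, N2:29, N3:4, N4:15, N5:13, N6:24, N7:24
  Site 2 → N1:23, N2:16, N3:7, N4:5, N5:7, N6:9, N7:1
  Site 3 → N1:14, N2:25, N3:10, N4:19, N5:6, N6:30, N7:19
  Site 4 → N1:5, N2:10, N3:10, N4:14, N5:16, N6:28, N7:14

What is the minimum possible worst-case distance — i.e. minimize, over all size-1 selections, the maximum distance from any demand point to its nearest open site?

Open {Site 2}.
  Farthest demand point is N1 at distance 23 (to Site 2); all others are ≤ 23.
With {Site 4} the worst case is 28.
With {Site 1} the worst case is 29.
No size-1 selection achieves below 23.

23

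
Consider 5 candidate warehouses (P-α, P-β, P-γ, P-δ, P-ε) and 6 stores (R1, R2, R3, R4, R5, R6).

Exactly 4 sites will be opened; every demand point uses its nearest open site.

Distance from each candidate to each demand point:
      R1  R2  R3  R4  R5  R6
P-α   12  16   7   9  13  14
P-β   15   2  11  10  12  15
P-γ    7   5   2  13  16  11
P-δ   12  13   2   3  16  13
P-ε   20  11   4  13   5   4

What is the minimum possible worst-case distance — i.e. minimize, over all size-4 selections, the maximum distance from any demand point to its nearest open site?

7

Open {P-α, P-γ, P-δ, P-ε}.
  Farthest demand point is R1 at distance 7 (to P-γ); all others are ≤ 7.
With {P-β, P-γ, P-δ, P-ε} the worst case is 7.
With {P-α, P-β, P-γ, P-ε} the worst case is 9.
No size-4 selection achieves below 7.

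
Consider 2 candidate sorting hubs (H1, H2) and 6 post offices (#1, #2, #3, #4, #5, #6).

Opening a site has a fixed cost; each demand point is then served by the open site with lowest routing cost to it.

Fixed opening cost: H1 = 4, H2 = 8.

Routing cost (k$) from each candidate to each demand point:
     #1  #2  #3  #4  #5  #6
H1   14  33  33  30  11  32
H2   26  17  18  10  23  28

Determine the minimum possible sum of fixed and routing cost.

110

Open {H1, H2}: assign each demand point to its cheapest open site.
  #1→H1 14, #2→H2 17, #3→H2 18, #4→H2 10, #5→H1 11, #6→H2 28
  routing cost 98, fixed 12 → total 110.
Compare {H2}: routing cost 122 + fixed 8 = 130.
Compare {H1}: routing cost 153 + fixed 4 = 157.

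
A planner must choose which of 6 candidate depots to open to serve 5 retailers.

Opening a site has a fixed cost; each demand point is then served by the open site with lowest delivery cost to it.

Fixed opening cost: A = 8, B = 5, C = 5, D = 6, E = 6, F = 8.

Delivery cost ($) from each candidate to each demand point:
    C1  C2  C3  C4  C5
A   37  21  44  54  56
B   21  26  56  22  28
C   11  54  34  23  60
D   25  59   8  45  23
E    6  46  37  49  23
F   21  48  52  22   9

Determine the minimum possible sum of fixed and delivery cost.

94

Open {A, D, E, F}: assign each demand point to its cheapest open site.
  C1→E 6, C2→A 21, C3→D 8, C4→F 22, C5→F 9
  delivery cost 66, fixed 28 → total 94.
Compare {B, D, E, F}: delivery cost 71 + fixed 25 = 96.
Compare {A, C, D, F}: delivery cost 71 + fixed 27 = 98.
Compare {A, B, D, E, F}: delivery cost 66 + fixed 33 = 99.
All other subsets cost ≥ 96. Minimum total cost: 94.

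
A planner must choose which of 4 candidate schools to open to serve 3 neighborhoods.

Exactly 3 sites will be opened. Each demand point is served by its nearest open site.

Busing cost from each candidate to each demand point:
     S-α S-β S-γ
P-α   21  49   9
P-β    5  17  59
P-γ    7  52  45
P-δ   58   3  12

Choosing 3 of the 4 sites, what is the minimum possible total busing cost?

17

Open {P-α, P-β, P-δ}.
  S-α→P-β 5, S-β→P-δ 3, S-γ→P-α 9  ⇒ total 17.
Compare {P-α, P-γ, P-δ}: total 19.
Compare {P-β, P-γ, P-δ}: total 20.
No size-3 selection does better; minimum is 17.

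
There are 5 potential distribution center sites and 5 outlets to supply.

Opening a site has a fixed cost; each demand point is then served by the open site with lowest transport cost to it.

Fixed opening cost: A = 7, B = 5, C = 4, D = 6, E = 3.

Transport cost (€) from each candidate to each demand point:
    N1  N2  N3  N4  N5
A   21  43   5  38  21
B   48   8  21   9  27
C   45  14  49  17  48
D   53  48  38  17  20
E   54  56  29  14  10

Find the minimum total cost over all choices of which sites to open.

68

Open {A, B, E}: assign each demand point to its cheapest open site.
  N1→A 21, N2→B 8, N3→A 5, N4→B 9, N5→E 10
  transport cost 53, fixed 15 → total 68.
Compare {A, B, C, E}: transport cost 53 + fixed 19 = 72.
Compare {A, B, D, E}: transport cost 53 + fixed 21 = 74.
Compare {A, B}: transport cost 64 + fixed 12 = 76.
All other subsets cost ≥ 72. Minimum total cost: 68.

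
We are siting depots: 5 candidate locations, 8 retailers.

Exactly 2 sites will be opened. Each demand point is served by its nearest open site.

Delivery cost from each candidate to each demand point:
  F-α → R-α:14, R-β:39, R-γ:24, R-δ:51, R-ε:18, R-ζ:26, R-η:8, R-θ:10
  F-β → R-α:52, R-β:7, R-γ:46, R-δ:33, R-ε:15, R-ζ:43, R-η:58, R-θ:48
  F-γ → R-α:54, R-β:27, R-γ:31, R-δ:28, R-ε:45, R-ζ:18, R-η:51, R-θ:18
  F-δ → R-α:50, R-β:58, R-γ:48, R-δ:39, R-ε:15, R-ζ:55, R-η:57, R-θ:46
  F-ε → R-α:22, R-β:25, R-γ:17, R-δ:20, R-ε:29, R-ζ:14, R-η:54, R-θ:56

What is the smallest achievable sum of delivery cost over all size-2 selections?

126

Open {F-α, F-ε}.
  R-α→F-α 14, R-β→F-ε 25, R-γ→F-ε 17, R-δ→F-ε 20, R-ε→F-α 18, R-ζ→F-ε 14, R-η→F-α 8, R-θ→F-α 10  ⇒ total 126.
Compare {F-α, F-β}: total 137.
Compare {F-α, F-γ}: total 147.
No size-2 selection does better; minimum is 126.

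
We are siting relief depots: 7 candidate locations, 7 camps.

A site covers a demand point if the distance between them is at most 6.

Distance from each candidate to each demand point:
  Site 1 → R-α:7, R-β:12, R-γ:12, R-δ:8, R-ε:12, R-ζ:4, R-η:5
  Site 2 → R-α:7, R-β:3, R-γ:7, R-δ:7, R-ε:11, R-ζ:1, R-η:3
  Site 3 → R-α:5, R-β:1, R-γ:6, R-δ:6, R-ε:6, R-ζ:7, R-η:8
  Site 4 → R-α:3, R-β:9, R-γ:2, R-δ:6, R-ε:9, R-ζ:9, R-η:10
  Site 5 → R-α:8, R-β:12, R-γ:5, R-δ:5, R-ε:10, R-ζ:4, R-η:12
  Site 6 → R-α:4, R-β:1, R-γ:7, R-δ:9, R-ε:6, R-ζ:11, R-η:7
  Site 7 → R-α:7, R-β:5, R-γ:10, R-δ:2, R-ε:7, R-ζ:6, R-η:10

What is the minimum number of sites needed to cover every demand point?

2

Coverage sets (demand points within 6 of each site):
  Site 1: {R-ζ, R-η}
  Site 2: {R-β, R-ζ, R-η}
  Site 3: {R-α, R-β, R-γ, R-δ, R-ε}
  Site 4: {R-α, R-γ, R-δ}
  Site 5: {R-γ, R-δ, R-ζ}
  Site 6: {R-α, R-β, R-ε}
  Site 7: {R-β, R-δ, R-ζ}
No single site covers all 7 demand points.
But {Site 1, Site 3} covers everything, so the minimum is 2.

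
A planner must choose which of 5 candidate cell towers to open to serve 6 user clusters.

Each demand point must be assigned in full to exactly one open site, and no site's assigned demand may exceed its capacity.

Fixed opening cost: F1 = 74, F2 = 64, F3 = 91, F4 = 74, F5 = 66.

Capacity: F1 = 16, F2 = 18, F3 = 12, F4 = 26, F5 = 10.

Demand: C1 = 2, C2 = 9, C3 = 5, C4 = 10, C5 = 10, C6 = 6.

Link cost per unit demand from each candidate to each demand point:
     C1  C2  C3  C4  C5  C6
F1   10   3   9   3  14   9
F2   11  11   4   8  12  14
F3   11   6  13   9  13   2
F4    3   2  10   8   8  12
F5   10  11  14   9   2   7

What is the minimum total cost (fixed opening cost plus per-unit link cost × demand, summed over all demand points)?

386

Open {F1, F4}; cheapest assignment that respects the capacities:
  F1 (cap 16, load 16): C4, C6 — cost 10×3 + 6×9 = 84
  F4 (cap 26, load 26): C1, C2, C3, C5 — cost 2×3 + 9×2 + 5×10 + 10×8 = 154
  Shipping 238, fixed 148 → total 386.
  Any other capacity-feasible assignment to {F1, F4} ships for at least 238.
Compare {F1, F4, F5}: its best feasible assignment gives total 392.
Compare {F3, F4, F5}: its best feasible assignment gives total 417.
Every other set of open sites that can feasibly serve all demand totals ≥ 392 even under its best assignment. Minimum: 386.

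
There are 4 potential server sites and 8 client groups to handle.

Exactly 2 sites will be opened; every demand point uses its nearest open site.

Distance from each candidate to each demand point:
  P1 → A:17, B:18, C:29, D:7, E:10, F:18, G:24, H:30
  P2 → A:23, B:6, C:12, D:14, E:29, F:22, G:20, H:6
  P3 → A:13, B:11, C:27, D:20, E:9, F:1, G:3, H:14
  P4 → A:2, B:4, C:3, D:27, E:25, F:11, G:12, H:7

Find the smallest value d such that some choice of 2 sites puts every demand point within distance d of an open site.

Open {P1, P4}.
  Farthest demand point is G at distance 12 (to P4); all others are ≤ 12.
With {P2, P3} the worst case is 14.
With {P1, P2} the worst case is 20.
No size-2 selection achieves below 12.

12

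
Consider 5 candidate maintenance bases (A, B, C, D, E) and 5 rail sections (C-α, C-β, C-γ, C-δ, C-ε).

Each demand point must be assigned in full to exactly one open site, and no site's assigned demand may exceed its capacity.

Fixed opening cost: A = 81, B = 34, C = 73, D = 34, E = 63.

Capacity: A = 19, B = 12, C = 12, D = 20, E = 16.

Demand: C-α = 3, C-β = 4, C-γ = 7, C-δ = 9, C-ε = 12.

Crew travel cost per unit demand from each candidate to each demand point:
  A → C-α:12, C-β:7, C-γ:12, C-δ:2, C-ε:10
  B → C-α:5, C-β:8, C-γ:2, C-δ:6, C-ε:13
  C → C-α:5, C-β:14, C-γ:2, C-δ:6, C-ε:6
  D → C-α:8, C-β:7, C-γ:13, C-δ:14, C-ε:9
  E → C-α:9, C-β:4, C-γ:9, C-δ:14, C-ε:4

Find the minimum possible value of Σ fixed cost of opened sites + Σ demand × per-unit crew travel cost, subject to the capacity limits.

289

Open {A, B, E}; cheapest assignment that respects the capacities:
  A (cap 19, load 9): C-δ — cost 9×2 = 18
  B (cap 12, load 10): C-α, C-γ — cost 3×5 + 7×2 = 29
  E (cap 16, load 16): C-β, C-ε — cost 4×4 + 12×4 = 64
  Shipping 111, fixed 178 → total 289.
  Any other capacity-feasible assignment to {A, B, E} ships for at least 111.
Compare {B, C, E}: its best feasible assignment gives total 317.
Compare {A, B, D, E}: its best feasible assignment gives total 323.
Every other set of open sites that can feasibly serve all demand totals ≥ 317 even under its best assignment. Minimum: 289.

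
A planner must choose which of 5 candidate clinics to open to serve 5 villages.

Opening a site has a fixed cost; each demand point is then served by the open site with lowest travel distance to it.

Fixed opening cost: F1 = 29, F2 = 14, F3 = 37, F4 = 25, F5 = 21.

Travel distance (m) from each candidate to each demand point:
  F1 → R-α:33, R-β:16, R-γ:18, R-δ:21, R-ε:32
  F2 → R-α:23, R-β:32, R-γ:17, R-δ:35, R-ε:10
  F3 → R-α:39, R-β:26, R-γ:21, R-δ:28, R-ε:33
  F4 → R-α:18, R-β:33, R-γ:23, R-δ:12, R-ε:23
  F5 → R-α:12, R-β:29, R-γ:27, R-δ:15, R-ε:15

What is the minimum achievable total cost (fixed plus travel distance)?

118

Open {F2, F5}: assign each demand point to its cheapest open site.
  R-α→F5 12, R-β→F5 29, R-γ→F2 17, R-δ→F5 15, R-ε→F2 10
  travel distance 83, fixed 35 → total 118.
Compare {F5}: travel distance 98 + fixed 21 = 119.
Compare {F1, F5}: travel distance 76 + fixed 50 = 126.
Compare {F2, F4}: travel distance 89 + fixed 39 = 128.
All other subsets cost ≥ 119. Minimum total cost: 118.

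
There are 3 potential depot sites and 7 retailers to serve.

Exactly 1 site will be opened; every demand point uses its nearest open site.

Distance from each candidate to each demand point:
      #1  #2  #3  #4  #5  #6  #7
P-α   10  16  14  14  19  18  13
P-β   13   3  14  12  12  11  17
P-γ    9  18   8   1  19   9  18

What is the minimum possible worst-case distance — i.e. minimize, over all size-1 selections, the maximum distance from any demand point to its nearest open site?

Open {P-β}.
  Farthest demand point is #7 at distance 17 (to P-β); all others are ≤ 17.
With {P-α} the worst case is 19.
With {P-γ} the worst case is 19.
No size-1 selection achieves below 17.

17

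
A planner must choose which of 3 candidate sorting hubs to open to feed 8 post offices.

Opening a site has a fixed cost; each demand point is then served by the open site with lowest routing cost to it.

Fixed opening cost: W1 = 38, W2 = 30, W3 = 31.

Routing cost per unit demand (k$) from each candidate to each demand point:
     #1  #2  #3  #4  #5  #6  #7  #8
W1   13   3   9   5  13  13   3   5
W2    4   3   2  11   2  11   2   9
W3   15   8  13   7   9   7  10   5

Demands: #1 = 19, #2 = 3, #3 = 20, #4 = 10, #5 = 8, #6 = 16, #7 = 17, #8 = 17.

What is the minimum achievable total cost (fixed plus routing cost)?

Open {W2, W3}: assign each demand point to its cheapest open site.
  #1→W2 19×4=76, #2→W2 3×3=9, #3→W2 20×2=40, #4→W3 10×7=70, #5→W2 8×2=16, #6→W3 16×7=112, #7→W2 17×2=34, #8→W3 17×5=85
  routing cost 442, fixed 61 → total 503.
Compare {W1, W2, W3}: routing cost 422 + fixed 99 = 521.
Compare {W1, W2}: routing cost 486 + fixed 68 = 554.
Compare {W2}: routing cost 614 + fixed 30 = 644.
All other subsets cost ≥ 521. Minimum total cost: 503.

503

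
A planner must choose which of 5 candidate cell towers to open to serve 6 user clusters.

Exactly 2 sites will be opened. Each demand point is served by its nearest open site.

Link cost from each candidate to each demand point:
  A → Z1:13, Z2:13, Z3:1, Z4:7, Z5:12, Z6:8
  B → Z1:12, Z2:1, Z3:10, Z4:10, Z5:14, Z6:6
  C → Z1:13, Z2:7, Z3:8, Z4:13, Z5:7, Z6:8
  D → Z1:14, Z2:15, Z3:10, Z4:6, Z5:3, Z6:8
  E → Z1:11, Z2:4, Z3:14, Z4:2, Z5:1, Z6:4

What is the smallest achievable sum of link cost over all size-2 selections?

Open {A, E}.
  Z1→E 11, Z2→E 4, Z3→A 1, Z4→E 2, Z5→E 1, Z6→E 4  ⇒ total 23.
Compare {B, E}: total 29.
Compare {C, E}: total 30.
No size-2 selection does better; minimum is 23.

23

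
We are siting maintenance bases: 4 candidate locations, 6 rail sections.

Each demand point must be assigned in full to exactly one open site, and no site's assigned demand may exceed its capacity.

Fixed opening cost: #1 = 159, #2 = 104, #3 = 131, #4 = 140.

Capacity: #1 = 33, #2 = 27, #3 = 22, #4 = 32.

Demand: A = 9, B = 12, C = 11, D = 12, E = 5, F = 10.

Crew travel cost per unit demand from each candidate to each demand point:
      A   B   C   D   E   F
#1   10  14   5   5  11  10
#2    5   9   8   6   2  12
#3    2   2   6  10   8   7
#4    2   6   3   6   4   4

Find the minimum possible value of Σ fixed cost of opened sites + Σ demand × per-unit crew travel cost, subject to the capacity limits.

Open {#2, #4}; cheapest assignment that respects the capacities:
  #2 (cap 27, load 27): D, E, F — cost 12×6 + 5×2 + 10×12 = 202
  #4 (cap 32, load 32): A, B, C — cost 9×2 + 12×6 + 11×3 = 123
  Shipping 325, fixed 244 → total 569.
  Any other capacity-feasible assignment to {#2, #4} ships for at least 325.
Compare {#2, #3, #4}: its best feasible assignment gives total 572.
Compare {#1, #4}: its best feasible assignment gives total 599.
Every other set of open sites that can feasibly serve all demand totals ≥ 572 even under its best assignment. Minimum: 569.

569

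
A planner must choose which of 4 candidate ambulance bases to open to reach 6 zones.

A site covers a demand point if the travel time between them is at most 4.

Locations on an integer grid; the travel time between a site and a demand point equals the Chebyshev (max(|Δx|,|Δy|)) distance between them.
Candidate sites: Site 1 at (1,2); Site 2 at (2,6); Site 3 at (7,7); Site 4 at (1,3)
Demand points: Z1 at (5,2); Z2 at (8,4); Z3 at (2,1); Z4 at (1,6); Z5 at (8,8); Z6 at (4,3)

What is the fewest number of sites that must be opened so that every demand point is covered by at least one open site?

2

Coverage sets (demand points within 4 of each site):
  Site 1: {Z1, Z3, Z4, Z6}
  Site 2: {Z1, Z4, Z6}
  Site 3: {Z2, Z5, Z6}
  Site 4: {Z1, Z3, Z4, Z6}
No single site covers all 6 demand points.
But {Site 1, Site 3} covers everything, so the minimum is 2.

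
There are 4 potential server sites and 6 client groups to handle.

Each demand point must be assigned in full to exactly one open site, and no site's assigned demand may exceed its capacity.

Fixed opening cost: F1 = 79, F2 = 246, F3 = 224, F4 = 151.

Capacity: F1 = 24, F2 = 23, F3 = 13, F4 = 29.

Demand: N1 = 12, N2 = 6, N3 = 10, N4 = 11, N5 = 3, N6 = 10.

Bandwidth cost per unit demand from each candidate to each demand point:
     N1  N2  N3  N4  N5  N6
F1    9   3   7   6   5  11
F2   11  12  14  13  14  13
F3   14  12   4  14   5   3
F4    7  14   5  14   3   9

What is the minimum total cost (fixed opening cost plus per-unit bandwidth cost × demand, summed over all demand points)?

637

Open {F1, F4}; cheapest assignment that respects the capacities:
  F1 (cap 24, load 23): N1, N4 — cost 12×9 + 11×6 = 174
  F4 (cap 29, load 29): N2, N3, N5, N6 — cost 6×14 + 10×5 + 3×3 + 10×9 = 233
  Shipping 407, fixed 230 → total 637.
  Any other capacity-feasible assignment to {F1, F4} ships for at least 407.
Compare {F1, F3, F4}: its best feasible assignment gives total 711.
Compare {F1, F2, F4}: its best feasible assignment gives total 833.
Every other set of open sites that can feasibly serve all demand totals ≥ 711 even under its best assignment. Minimum: 637.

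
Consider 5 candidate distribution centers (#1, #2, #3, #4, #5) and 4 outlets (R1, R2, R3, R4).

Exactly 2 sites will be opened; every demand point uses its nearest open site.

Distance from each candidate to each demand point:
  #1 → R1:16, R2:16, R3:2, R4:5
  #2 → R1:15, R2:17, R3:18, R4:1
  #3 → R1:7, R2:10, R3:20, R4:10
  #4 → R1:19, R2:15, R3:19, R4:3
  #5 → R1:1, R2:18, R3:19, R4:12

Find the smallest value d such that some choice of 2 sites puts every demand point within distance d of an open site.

10

Open {#1, #3}.
  Farthest demand point is R2 at distance 10 (to #3); all others are ≤ 10.
With {#1, #2} the worst case is 16.
With {#1, #4} the worst case is 16.
No size-2 selection achieves below 10.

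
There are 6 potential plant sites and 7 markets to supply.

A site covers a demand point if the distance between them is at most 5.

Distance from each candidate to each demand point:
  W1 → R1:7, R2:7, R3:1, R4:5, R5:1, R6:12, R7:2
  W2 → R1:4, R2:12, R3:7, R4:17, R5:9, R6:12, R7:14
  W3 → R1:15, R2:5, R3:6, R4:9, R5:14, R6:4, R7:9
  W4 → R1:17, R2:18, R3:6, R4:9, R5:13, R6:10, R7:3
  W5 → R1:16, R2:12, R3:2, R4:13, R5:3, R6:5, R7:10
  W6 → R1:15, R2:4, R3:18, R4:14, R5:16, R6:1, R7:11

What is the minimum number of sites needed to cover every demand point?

Coverage sets (demand points within 5 of each site):
  W1: {R3, R4, R5, R7}
  W2: {R1}
  W3: {R2, R6}
  W4: {R7}
  W5: {R3, R5, R6}
  W6: {R2, R6}
No 2 sites suffice: every size-2 union leaves at least one demand point uncovered.
But {W1, W2, W3} covers everything, so the minimum is 3.

3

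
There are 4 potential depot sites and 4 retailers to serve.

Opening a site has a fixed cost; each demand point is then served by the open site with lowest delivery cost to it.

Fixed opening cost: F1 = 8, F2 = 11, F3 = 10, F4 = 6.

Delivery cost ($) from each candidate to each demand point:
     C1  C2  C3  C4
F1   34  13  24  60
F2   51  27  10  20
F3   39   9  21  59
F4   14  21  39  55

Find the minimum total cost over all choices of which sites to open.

Open {F2, F3, F4}: assign each demand point to its cheapest open site.
  C1→F4 14, C2→F3 9, C3→F2 10, C4→F2 20
  delivery cost 53, fixed 27 → total 80.
Compare {F2, F4}: delivery cost 65 + fixed 17 = 82.
Compare {F1, F2, F4}: delivery cost 57 + fixed 25 = 82.
Compare {F1, F2, F3, F4}: delivery cost 53 + fixed 35 = 88.
All other subsets cost ≥ 82. Minimum total cost: 80.

80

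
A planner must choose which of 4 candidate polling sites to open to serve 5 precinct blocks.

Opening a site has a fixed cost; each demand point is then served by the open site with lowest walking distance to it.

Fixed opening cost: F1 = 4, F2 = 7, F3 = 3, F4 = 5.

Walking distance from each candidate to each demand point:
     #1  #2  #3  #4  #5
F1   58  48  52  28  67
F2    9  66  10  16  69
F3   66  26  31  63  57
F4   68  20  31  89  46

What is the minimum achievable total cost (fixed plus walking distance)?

Open {F2, F4}: assign each demand point to its cheapest open site.
  #1→F2 9, #2→F4 20, #3→F2 10, #4→F2 16, #5→F4 46
  walking distance 101, fixed 12 → total 113.
Compare {F2, F3, F4}: walking distance 101 + fixed 15 = 116.
Compare {F1, F2, F4}: walking distance 101 + fixed 16 = 117.
Compare {F1, F2, F3, F4}: walking distance 101 + fixed 19 = 120.
All other subsets cost ≥ 116. Minimum total cost: 113.

113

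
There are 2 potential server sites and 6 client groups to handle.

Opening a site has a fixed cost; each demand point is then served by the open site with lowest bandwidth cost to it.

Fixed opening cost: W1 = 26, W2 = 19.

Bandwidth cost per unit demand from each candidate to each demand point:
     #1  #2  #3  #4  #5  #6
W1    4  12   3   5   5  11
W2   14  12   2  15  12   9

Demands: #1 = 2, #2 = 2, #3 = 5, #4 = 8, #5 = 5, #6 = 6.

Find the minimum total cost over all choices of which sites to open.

Open {W1}: assign each demand point to its cheapest open site.
  #1→W1 2×4=8, #2→W1 2×12=24, #3→W1 5×3=15, #4→W1 8×5=40, #5→W1 5×5=25, #6→W1 6×11=66
  bandwidth cost 178, fixed 26 → total 204.
Compare {W1, W2}: bandwidth cost 161 + fixed 45 = 206.
Compare {W2}: bandwidth cost 296 + fixed 19 = 315.

204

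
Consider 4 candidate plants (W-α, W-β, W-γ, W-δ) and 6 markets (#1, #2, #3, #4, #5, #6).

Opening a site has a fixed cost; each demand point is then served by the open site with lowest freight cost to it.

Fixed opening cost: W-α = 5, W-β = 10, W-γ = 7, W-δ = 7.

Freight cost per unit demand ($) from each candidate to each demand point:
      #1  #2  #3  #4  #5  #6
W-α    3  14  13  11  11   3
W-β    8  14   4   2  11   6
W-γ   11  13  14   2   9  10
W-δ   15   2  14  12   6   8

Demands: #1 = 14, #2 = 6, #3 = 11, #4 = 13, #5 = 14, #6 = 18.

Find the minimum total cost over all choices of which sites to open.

284

Open {W-α, W-β, W-δ}: assign each demand point to its cheapest open site.
  #1→W-α 14×3=42, #2→W-δ 6×2=12, #3→W-β 11×4=44, #4→W-β 13×2=26, #5→W-δ 14×6=84, #6→W-α 18×3=54
  freight cost 262, fixed 22 → total 284.
Compare {W-α, W-β, W-γ, W-δ}: freight cost 262 + fixed 29 = 291.
Compare {W-α, W-γ, W-δ}: freight cost 361 + fixed 19 = 380.
Compare {W-α, W-β, W-γ}: freight cost 370 + fixed 22 = 392.
All other subsets cost ≥ 291. Minimum total cost: 284.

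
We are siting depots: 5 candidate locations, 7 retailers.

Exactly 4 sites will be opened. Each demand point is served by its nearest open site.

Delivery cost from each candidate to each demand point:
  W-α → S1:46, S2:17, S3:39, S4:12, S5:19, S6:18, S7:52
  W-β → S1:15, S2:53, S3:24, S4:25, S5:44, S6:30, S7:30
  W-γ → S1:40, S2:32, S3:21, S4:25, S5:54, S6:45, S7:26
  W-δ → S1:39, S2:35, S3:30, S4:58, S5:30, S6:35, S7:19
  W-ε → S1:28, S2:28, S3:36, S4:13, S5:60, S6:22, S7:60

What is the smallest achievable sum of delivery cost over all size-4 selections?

Open {W-α, W-β, W-γ, W-δ}.
  S1→W-β 15, S2→W-α 17, S3→W-γ 21, S4→W-α 12, S5→W-α 19, S6→W-α 18, S7→W-δ 19  ⇒ total 121.
Compare {W-α, W-β, W-δ, W-ε}: total 124.
Compare {W-α, W-β, W-γ, W-ε}: total 128.
No size-4 selection does better; minimum is 121.

121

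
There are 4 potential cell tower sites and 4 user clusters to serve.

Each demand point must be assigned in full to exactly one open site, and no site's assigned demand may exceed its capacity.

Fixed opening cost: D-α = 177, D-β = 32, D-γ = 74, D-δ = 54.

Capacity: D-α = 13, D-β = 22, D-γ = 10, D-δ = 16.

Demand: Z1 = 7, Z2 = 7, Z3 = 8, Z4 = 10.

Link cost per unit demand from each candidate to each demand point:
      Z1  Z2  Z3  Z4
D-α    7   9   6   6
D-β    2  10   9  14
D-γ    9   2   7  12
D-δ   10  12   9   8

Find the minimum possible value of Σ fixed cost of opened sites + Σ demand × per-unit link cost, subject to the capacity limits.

322

Open {D-β, D-δ}; cheapest assignment that respects the capacities:
  D-β (cap 22, load 22): Z1, Z2, Z3 — cost 7×2 + 7×10 + 8×9 = 156
  D-δ (cap 16, load 10): Z4 — cost 10×8 = 80
  Shipping 236, fixed 86 → total 322.
  Any other capacity-feasible assignment to {D-β, D-δ} ships for at least 236.
Compare {D-β, D-γ, D-δ}: its best feasible assignment gives total 340.
Compare {D-β, D-γ}: its best feasible assignment gives total 382.
Every other set of open sites that can feasibly serve all demand totals ≥ 340 even under its best assignment. Minimum: 322.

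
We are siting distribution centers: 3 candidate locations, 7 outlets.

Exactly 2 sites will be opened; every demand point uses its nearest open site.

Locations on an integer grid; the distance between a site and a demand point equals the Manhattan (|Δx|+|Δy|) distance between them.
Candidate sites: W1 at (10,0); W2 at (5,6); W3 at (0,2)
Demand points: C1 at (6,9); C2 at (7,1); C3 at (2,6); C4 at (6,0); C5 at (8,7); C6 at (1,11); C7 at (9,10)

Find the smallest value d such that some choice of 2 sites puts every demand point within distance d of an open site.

Open {W1, W2}.
  Farthest demand point is C6 at distance 9 (to W2); all others are ≤ 9.
With {W2, W3} the worst case is 9.
With {W1, W3} the worst case is 13.
No size-2 selection achieves below 9.

9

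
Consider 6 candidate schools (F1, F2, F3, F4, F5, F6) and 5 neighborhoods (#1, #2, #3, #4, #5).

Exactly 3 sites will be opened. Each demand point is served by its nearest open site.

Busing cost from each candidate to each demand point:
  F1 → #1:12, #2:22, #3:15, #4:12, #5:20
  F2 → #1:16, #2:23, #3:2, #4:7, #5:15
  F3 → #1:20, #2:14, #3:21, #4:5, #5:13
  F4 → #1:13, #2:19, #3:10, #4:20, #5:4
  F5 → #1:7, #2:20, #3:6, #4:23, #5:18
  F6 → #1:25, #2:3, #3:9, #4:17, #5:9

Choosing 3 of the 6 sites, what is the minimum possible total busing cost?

Open {F2, F5, F6}.
  #1→F5 7, #2→F6 3, #3→F2 2, #4→F2 7, #5→F6 9  ⇒ total 28.
Compare {F2, F4, F6}: total 29.
Compare {F3, F5, F6}: total 30.
No size-3 selection does better; minimum is 28.

28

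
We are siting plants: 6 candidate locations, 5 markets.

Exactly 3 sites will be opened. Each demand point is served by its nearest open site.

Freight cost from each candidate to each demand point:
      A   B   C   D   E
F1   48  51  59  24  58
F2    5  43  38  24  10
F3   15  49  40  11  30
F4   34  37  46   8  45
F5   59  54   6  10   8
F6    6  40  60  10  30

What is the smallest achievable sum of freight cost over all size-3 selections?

64

Open {F2, F4, F5}.
  A→F2 5, B→F4 37, C→F5 6, D→F4 8, E→F5 8  ⇒ total 64.
Compare {F4, F5, F6}: total 65.
Compare {F2, F5, F6}: total 69.
No size-3 selection does better; minimum is 64.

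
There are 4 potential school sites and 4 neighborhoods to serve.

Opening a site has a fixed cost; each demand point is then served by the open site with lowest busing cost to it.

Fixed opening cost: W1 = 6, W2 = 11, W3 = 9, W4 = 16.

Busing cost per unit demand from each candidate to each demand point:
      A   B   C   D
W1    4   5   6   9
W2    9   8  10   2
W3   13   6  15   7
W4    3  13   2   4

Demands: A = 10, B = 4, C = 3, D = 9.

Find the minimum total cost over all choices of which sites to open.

Open {W1, W2, W4}: assign each demand point to its cheapest open site.
  A→W4 10×3=30, B→W1 4×5=20, C→W4 3×2=6, D→W2 9×2=18
  busing cost 74, fixed 33 → total 107.
Compare {W1, W2}: busing cost 96 + fixed 17 = 113.
Compare {W2, W4}: busing cost 86 + fixed 27 = 113.
Compare {W1, W4}: busing cost 92 + fixed 22 = 114.
All other subsets cost ≥ 113. Minimum total cost: 107.

107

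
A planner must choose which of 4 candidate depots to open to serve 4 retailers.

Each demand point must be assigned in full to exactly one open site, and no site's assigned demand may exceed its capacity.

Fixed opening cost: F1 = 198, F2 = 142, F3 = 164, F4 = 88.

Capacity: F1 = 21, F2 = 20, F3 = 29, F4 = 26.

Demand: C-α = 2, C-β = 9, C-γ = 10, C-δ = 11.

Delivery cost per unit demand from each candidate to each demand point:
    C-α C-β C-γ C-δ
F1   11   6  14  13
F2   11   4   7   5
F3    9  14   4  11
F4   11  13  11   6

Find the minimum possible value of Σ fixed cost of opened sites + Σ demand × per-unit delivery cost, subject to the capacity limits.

Open {F2, F4}; cheapest assignment that respects the capacities:
  F2 (cap 20, load 19): C-β, C-γ — cost 9×4 + 10×7 = 106
  F4 (cap 26, load 13): C-α, C-δ — cost 2×11 + 11×6 = 88
  Shipping 194, fixed 230 → total 424.
  Any other capacity-feasible assignment to {F2, F4} ships for at least 194.
Compare {F2, F3}: its best feasible assignment gives total 455.
Compare {F3, F4}: its best feasible assignment gives total 493.
Every other set of open sites that can feasibly serve all demand totals ≥ 455 even under its best assignment. Minimum: 424.

424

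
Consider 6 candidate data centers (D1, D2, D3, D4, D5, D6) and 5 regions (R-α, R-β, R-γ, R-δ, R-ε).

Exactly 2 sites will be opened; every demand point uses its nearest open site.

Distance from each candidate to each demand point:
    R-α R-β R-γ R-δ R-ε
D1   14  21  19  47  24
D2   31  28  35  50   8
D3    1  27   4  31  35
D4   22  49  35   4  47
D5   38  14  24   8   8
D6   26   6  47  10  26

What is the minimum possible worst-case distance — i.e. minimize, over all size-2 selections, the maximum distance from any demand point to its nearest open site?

14

Open {D3, D5}.
  Farthest demand point is R-β at distance 14 (to D5); all others are ≤ 14.
With {D1, D5} the worst case is 19.
With {D1, D4} the worst case is 24.
No size-2 selection achieves below 14.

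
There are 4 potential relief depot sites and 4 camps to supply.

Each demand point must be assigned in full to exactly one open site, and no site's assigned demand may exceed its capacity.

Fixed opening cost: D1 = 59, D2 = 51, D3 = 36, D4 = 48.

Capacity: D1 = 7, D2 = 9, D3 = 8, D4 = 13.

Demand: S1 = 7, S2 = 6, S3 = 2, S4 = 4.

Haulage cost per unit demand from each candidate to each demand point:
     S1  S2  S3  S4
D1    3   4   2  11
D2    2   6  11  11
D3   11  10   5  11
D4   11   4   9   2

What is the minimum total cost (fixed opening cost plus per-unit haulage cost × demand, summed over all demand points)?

163

Open {D2, D4}; cheapest assignment that respects the capacities:
  D2 (cap 9, load 7): S1 — cost 7×2 = 14
  D4 (cap 13, load 12): S2, S3, S4 — cost 6×4 + 2×9 + 4×2 = 50
  Shipping 64, fixed 99 → total 163.
  Any other capacity-feasible assignment to {D2, D4} ships for at least 64.
Compare {D1, D4}: its best feasible assignment gives total 178.
Compare {D2, D3, D4}: its best feasible assignment gives total 191.
Every other set of open sites that can feasibly serve all demand totals ≥ 178 even under its best assignment. Minimum: 163.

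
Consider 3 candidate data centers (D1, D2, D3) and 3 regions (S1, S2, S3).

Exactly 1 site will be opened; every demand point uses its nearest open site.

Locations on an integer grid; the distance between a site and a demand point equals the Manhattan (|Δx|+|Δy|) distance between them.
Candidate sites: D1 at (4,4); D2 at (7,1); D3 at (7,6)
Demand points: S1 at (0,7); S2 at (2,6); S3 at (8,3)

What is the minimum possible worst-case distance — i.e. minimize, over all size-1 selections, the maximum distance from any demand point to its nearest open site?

Open {D1}.
  Farthest demand point is S1 at distance 7 (to D1); all others are ≤ 7.
With {D3} the worst case is 8.
With {D2} the worst case is 13.
No size-1 selection achieves below 7.

7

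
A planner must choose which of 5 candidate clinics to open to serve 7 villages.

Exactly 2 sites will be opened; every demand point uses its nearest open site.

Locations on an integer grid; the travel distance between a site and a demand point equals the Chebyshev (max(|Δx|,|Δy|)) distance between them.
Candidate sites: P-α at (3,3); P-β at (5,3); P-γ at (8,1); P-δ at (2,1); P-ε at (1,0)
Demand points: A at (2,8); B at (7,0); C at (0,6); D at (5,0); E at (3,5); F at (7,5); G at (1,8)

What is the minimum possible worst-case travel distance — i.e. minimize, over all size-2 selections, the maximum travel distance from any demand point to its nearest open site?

5

Open {P-α, P-β}.
  Farthest demand point is A at travel distance 5 (to P-α); all others are ≤ 5.
With {P-α, P-γ} the worst case is 5.
With {P-α, P-δ} the worst case is 5.
No size-2 selection achieves below 5.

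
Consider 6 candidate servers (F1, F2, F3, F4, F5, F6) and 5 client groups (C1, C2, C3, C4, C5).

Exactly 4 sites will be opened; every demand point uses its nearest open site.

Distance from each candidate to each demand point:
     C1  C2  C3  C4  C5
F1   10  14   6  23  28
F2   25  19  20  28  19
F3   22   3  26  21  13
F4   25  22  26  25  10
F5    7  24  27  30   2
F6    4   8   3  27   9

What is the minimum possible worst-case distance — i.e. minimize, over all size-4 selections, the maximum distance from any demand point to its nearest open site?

21

Open {F1, F2, F3, F4}.
  Farthest demand point is C4 at distance 21 (to F3); all others are ≤ 21.
With {F1, F2, F3, F5} the worst case is 21.
With {F1, F2, F3, F6} the worst case is 21.
No size-4 selection achieves below 21.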